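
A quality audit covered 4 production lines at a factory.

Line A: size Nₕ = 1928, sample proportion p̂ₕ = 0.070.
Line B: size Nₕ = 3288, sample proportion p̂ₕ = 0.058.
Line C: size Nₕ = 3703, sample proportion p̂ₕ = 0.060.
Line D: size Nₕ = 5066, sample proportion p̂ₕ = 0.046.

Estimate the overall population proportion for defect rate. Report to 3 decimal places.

0.056

Wₕ = Nₕ/N with N = 13985: 0.1379, 0.2351, 0.2648, 0.3622.
p̂_st = 0.1379·0.070 + 0.2351·0.058 + 0.2648·0.060 + 0.3622·0.046 ≈ 0.05584... → 0.056.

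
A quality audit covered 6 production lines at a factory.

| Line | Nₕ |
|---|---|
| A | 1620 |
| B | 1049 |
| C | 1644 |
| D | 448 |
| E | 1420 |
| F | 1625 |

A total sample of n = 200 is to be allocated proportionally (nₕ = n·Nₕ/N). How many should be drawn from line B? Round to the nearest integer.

N = 1620 + 1049 + 1644 + 448 + 1420 + 1625 = 7806.
n_B = 200·1049/7806 = 26.877... → 27.

27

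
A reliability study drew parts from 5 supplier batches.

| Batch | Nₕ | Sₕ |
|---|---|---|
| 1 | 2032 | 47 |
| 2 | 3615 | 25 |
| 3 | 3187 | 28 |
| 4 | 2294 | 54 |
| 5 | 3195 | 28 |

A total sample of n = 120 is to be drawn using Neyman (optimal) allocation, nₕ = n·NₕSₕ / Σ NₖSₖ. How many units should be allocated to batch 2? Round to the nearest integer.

Σ NₕSₕ = 2032·47 + 3615·25 + 3187·28 + 2294·54 + 3195·28 = 488451.
Share for 2: 90375/488451 = 0.18502.
n_2 = 120 × 0.18502 = 22.203... → 22.

22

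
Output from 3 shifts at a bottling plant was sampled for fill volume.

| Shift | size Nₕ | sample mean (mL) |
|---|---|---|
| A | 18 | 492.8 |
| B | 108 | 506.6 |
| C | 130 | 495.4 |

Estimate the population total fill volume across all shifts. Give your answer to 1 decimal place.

127985.2

A: 18·492.8 = 8870.4
B: 108·506.6 = 54712.8
C: 130·495.4 = 64402
τ̂ = Σ Nₕx̄ₕ = 127985.2.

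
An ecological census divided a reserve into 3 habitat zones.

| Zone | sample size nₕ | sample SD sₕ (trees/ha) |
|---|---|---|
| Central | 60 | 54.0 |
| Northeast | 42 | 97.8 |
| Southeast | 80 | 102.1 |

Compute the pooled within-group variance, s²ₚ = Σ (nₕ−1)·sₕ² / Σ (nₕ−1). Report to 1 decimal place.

Degrees of freedom: 59 + 41 + 79 = 179.
Σ(nₕ−1)sₕ² = 59·2916 + 41·9564.84 + 79·10424.41 = 1387730.83.
s²ₚ = 1387730.83 / 179 = 7752.686... → 7752.7.

7752.7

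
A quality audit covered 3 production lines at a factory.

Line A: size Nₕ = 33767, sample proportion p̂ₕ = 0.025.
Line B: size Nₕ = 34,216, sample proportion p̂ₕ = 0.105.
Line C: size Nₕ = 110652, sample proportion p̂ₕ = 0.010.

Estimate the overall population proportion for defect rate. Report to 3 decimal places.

Wₕ = Nₕ/N with N = 178635: 0.1890, 0.1915, 0.6194.
p̂_st = 0.1890·0.025 + 0.1915·0.105 + 0.6194·0.010 ≈ 0.03103... → 0.031.

0.031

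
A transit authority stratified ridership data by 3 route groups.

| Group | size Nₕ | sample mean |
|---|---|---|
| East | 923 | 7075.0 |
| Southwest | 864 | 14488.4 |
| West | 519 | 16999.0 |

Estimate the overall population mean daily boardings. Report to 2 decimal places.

x̄_st = (Σ Nₕx̄ₕ) / (Σ Nₕ) = (923·7075.0 + 864·14488.4 + 519·16999.0) / 2306
= 27870683.6 / 2306 = 12086.1594... → 12086.16.

12086.16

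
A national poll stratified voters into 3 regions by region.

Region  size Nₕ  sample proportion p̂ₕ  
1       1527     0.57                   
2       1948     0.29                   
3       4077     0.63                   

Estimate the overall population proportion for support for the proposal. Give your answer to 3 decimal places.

0.530

N = 1527 + 1948 + 4077 = 7552.
Overall proportion = Σ (Nₕ/N)·p̂ₕ.
Σ Nₕp̂ₕ = 870.39 + 564.92 + 2568.51 = 4003.82.
4003.82 / 7552 = 0.53017... → 0.530.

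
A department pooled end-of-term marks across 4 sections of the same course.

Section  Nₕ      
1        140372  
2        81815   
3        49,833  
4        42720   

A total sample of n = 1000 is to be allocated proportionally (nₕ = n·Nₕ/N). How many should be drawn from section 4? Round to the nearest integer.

Share of section 4 = 42720/314740 = 0.13573.
Allocate 1000 × 0.13573 = 135.731... → 136.

136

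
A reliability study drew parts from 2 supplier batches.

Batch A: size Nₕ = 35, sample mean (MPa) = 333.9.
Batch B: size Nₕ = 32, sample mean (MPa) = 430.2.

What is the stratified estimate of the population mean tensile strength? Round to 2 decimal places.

N = 67; weights Wₕ = Nₕ/N = (0.5224, 0.4776).
x̄_st = Σ Wₕ·x̄ₕ = 0.5224·333.9 + 0.4776·430.2 ≈ 379.8940...
→ 379.89.

379.89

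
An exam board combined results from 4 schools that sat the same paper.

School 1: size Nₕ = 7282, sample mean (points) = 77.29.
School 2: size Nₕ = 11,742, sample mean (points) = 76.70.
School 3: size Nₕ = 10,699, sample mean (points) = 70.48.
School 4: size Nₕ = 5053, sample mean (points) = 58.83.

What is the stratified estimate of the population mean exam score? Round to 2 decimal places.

x̄_st = (Σ Nₕx̄ₕ) / (Σ Nₕ) = (7282·77.29 + 11742·76.70 + 10699·70.48 + 5053·58.83) / 34776
= 2514770.69 / 34776 = 72.3134... → 72.31.

72.31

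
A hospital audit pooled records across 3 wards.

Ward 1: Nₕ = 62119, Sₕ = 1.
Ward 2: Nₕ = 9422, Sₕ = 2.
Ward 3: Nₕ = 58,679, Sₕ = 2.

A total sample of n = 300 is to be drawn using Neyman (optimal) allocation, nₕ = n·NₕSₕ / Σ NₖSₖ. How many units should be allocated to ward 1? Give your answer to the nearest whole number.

94

Σ NₕSₕ = 62119·1 + 9422·2 + 58679·2 = 198321.
Share for 1: 62119/198321 = 0.31322.
n_1 = 300 × 0.31322 = 93.967... → 94.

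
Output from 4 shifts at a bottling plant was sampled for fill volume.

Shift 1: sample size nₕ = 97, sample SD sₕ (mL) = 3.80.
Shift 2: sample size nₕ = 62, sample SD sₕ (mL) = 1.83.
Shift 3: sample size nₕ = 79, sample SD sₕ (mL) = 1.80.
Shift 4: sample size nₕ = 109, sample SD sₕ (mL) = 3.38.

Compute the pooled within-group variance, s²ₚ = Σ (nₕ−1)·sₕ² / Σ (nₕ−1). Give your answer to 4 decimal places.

Degrees of freedom: 96 + 61 + 78 + 108 = 343.
Σ(nₕ−1)sₕ² = 96·14.44 + 61·3.3489 + 78·3.24 + 108·11.4244 = 3077.0781.
s²ₚ = 3077.0781 / 343 = 8.971073... → 8.9711.

8.9711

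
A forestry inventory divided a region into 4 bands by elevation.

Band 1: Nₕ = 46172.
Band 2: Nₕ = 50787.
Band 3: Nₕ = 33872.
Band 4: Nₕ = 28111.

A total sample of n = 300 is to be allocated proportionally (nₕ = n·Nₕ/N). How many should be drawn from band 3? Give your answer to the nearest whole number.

N = 46172 + 50787 + 33872 + 28111 = 158942.
n_3 = 300·33872/158942 = 63.933... → 64.

64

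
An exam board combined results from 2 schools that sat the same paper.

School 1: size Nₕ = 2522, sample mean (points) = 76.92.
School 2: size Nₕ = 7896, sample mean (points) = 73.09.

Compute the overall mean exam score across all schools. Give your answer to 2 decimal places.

N = 10418; weights Wₕ = Nₕ/N = (0.2421, 0.7579).
x̄_st = Σ Wₕ·x̄ₕ = 0.2421·76.92 + 0.7579·73.09 ≈ 74.0172...
→ 74.02.

74.02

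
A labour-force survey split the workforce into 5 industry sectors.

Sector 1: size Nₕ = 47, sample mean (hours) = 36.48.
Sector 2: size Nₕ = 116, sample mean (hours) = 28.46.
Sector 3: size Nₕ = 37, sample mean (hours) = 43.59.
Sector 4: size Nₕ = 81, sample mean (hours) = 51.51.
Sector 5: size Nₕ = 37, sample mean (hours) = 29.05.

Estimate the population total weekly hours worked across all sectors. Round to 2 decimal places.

1: 47·36.48 = 1714.56
2: 116·28.46 = 3301.36
3: 37·43.59 = 1612.83
4: 81·51.51 = 4172.31
5: 37·29.05 = 1074.85
τ̂ = Σ Nₕx̄ₕ = 11875.91.

11875.91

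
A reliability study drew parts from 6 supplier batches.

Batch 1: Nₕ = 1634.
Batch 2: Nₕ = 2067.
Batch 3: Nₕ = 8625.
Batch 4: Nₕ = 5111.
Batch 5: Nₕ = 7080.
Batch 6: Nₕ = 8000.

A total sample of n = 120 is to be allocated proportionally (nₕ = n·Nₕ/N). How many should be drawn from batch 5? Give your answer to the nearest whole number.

26

N = 1634 + 2067 + 8625 + 5111 + 7080 + 8000 = 32517.
n_5 = 120·7080/32517 = 26.128... → 26.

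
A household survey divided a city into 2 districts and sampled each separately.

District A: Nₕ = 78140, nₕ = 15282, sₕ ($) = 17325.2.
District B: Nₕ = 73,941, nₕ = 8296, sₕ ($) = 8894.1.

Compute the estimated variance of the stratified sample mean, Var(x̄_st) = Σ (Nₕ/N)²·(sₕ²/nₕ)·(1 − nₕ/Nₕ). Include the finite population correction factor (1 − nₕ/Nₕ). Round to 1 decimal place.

6172.3

N = 152081. Term for each stratum: Wₕ²sₕ²/nₕ·(1−nₕ/Nₕ).
Var(x̄_st) = 4171.1938 + 2001.1163 = 6172.3100 → 6172.3.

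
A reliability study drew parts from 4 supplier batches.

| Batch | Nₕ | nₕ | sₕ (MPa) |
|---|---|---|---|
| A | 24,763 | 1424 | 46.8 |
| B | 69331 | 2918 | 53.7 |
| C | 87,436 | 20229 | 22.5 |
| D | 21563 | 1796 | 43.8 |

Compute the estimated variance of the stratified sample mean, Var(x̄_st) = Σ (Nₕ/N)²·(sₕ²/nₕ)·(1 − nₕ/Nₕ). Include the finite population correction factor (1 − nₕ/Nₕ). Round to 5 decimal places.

0.14648

N = 203093; Wₕ = Nₕ/N.
batch A: (24763/203093)²·46.8²/1424·(1 − 1424/24763) = 0.02155149
batch B: (69331/203093)²·53.7²/2918·(1 − 2918/69331) = 0.11031992
batch C: (87436/203093)²·22.5²/20229·(1 − 20229/87436) = 0.00356538
batch D: (21563/203093)²·43.8²/1796·(1 − 1796/21563) = 0.01103829
Sum = 0.14647508 → 0.14648.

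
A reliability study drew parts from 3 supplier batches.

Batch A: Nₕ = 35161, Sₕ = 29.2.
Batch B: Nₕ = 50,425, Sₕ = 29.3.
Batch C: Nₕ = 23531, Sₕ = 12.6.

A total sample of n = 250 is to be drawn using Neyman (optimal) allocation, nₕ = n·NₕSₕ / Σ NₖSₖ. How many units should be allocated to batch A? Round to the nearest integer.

A: NₕSₕ = 35161·29.2 = 1026701.2
B: NₕSₕ = 50425·29.3 = 1477452.5
C: NₕSₕ = 23531·12.6 = 296490.6
Σ NₕSₕ = 2800644.3.
n_A = 250·1026701.2/2800644.3 = 91.649... → 92.

92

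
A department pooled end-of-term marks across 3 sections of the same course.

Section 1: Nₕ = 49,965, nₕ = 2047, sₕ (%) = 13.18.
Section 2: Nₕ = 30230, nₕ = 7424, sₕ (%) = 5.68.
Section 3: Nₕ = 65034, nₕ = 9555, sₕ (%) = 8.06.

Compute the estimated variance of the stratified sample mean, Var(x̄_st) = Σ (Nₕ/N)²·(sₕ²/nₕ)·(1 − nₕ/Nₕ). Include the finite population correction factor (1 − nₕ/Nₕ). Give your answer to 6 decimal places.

N = 145229. Term for each stratum: Wₕ²sₕ²/nₕ·(1−nₕ/Nₕ).
Var(x̄_st) = 0.009633206 + 0.000142049 + 0.001163059 = 0.010938315 → 0.010938.

0.010938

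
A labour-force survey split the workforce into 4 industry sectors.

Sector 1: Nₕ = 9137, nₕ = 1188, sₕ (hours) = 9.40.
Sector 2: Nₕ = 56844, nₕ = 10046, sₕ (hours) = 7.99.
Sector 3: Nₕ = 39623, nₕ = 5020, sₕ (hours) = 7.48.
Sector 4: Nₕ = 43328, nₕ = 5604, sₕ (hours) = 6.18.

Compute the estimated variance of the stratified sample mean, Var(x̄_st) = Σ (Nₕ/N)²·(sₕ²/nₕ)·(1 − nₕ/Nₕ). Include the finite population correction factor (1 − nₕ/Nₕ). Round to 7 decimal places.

0.0021968

N = 148932; Wₕ = Nₕ/N.
sector 1: (9137/148932)²·9.40²/1188·(1 − 1188/9137) = 0.0002435451
sector 2: (56844/148932)²·7.99²/10046·(1 − 10046/56844) = 0.0007621426
sector 3: (39623/148932)²·7.48²/5020·(1 − 5020/39623) = 0.0006889450
sector 4: (43328/148932)²·6.18²/5604·(1 − 5604/43328) = 0.0005022144
Sum = 0.0021968471 → 0.0021968.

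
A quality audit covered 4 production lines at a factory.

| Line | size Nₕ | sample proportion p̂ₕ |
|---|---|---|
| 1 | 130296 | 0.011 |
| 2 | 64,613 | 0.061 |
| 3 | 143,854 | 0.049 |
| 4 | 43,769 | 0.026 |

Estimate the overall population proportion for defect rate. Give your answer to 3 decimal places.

Wₕ = Nₕ/N with N = 382532: 0.3406, 0.1689, 0.3761, 0.1144.
p̂_st = 0.3406·0.011 + 0.1689·0.061 + 0.3761·0.049 + 0.1144·0.026 ≈ 0.03545... → 0.035.

0.035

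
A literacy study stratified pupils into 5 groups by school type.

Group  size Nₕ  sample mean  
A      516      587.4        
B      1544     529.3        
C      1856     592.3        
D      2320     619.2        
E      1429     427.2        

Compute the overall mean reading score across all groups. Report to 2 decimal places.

N = 516 + 1544 + 1856 + 2320 + 1429 = 7665.
Weight each subgroup mean by Nₕ/N and sum.
Σ Nₕx̄ₕ = 516·587.4 + 1544·529.3 + 1856·592.3 + 2320·619.2 + 1429·427.2 = 303098.4 + 817239.2 + 1099308.8 + 1436544 + 610468.8 = 4266659.2.
Divide by N: 4266659.2 / 7665 = 556.6418... → 556.64.

556.64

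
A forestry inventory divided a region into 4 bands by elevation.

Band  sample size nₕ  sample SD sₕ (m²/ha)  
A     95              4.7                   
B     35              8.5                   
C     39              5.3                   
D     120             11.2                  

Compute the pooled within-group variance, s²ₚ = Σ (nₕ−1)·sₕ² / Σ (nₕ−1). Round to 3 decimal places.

72.027

A: (95−1)·4.7² = 94·22.09 = 2076.46
B: (35−1)·8.5² = 34·72.25 = 2456.5
C: (39−1)·5.3² = 38·28.09 = 1067.42
D: (120−1)·11.2² = 119·125.44 = 14927.36
Numerator = 20527.74; denominator = Σ(nₕ−1) = 285.
s²ₚ = 20527.74/285 = 72.02716... → 72.027.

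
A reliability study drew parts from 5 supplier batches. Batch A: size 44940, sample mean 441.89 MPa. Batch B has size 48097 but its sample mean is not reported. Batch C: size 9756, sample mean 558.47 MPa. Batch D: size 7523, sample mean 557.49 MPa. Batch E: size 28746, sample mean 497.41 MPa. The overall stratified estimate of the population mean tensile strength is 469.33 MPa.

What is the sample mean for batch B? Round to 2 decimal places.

N = 44940 + 48097 + 9756 + 7523 + 28746 = 139062.
Overall total = μ·N = 469.33·139062 = 65265968.46.
Subtract the known strata: 44940·441.89 + 9756·558.47 + 7523·557.49 + 28746·497.41 = 43799515.05.
Remaining total for batch B: 65265968.46 − 43799515.05 = 21466453.41.
Divide by its size: 21466453.41 / 48097 = 446.3158... → 446.32.

446.32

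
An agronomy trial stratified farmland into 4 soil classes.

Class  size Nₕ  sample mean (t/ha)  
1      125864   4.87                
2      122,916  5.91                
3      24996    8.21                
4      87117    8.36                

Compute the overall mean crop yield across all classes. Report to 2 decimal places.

N = 125864 + 122916 + 24996 + 87117 = 360893.
Overall mean = Σ (Nₕ/N)·x̄ₕ — weight by population share, not a simple average.
Σ Nₕx̄ₕ = 125864·4.87 + 122916·5.91 + 24996·8.21 + 87117·8.36 = 612957.68 + 726433.56 + 205217.16 + 728298.12 = 2272906.52.
Divide by N: 2272906.52 / 360893 = 6.2980... → 6.30.

6.30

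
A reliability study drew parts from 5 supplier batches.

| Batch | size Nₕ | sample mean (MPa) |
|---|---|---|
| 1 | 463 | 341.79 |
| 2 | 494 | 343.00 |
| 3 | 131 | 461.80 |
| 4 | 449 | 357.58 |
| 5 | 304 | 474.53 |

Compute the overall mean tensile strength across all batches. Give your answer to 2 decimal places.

x̄_st = (Σ Nₕx̄ₕ) / (Σ Nₕ) = (463·341.79 + 494·343.00 + 131·461.80 + 449·357.58 + 304·474.53) / 1841
= 692997.11 / 1841 = 376.4243... → 376.42.

376.42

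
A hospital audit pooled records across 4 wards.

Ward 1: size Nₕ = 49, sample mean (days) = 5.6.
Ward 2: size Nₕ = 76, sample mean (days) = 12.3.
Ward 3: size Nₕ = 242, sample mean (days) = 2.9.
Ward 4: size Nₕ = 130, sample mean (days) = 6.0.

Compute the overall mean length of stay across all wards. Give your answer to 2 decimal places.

x̄_st = (Σ Nₕx̄ₕ) / (Σ Nₕ) = (49·5.6 + 76·12.3 + 242·2.9 + 130·6.0) / 497
= 2691 / 497 = 5.4145... → 5.41.

5.41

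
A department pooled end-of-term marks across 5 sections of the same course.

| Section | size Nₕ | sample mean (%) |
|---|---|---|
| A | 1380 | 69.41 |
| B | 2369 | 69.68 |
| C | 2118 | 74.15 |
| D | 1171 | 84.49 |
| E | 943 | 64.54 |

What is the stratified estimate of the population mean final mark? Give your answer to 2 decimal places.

x̄_st = (Σ Nₕx̄ₕ) / (Σ Nₕ) = (1380·69.41 + 2369·69.68 + 2118·74.15 + 1171·84.49 + 943·64.54) / 7981
= 577706.43 / 7981 = 72.3852... → 72.39.

72.39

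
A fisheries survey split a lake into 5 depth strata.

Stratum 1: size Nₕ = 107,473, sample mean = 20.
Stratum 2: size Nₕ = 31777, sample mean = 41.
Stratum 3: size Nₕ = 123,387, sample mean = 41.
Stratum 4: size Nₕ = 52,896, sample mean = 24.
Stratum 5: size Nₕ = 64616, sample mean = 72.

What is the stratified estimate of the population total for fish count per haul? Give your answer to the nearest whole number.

1: 107473·20 = 2149460
2: 31777·41 = 1302857
3: 123387·41 = 5058867
4: 52896·24 = 1269504
5: 64616·72 = 4652352
τ̂ = Σ Nₕx̄ₕ = 14433040.

14433040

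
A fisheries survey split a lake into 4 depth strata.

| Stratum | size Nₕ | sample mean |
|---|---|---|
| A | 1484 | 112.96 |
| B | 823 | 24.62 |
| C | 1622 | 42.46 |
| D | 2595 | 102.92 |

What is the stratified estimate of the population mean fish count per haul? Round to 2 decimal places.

80.29

N = 6524; weights Wₕ = Nₕ/N = (0.2275, 0.1261, 0.2486, 0.3978).
x̄_st = Σ Wₕ·x̄ₕ = 0.2275·112.96 + 0.1261·24.62 + 0.2486·42.46 + 0.3978·102.92 ≈ 80.2947...
→ 80.29.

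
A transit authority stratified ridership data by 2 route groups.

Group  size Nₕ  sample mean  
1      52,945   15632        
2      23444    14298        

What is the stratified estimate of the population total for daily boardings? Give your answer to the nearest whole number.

1: 52945·15632 = 827636240
2: 23444·14298 = 335202312
τ̂ = Σ Nₕx̄ₕ = 1162838552.

1162838552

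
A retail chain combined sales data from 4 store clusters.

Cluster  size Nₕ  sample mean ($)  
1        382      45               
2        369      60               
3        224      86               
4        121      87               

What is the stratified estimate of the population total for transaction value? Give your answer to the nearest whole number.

69121

1: 382·45 = 17190
2: 369·60 = 22140
3: 224·86 = 19264
4: 121·87 = 10527
τ̂ = Σ Nₕx̄ₕ = 69121.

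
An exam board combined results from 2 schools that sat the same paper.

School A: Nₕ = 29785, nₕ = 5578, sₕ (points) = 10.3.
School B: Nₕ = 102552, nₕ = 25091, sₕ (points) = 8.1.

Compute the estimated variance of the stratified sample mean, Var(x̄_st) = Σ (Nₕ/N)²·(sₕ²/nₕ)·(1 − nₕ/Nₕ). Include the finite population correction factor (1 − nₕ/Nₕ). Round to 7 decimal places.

0.0019691

N = 132337. Term for each stratum: Wₕ²sₕ²/nₕ·(1−nₕ/Nₕ).
Var(x̄_st) = 0.0007830184 + 0.0011860875 = 0.0019691059 → 0.0019691.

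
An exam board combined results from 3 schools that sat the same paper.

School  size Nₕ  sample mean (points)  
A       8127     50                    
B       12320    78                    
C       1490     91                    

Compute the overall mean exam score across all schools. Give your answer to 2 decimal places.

N = 21937; weights Wₕ = Nₕ/N = (0.3705, 0.5616, 0.0679).
x̄_st = Σ Wₕ·x̄ₕ = 0.3705·50 + 0.5616·78 + 0.0679·91 ≈ 68.5098...
→ 68.51.

68.51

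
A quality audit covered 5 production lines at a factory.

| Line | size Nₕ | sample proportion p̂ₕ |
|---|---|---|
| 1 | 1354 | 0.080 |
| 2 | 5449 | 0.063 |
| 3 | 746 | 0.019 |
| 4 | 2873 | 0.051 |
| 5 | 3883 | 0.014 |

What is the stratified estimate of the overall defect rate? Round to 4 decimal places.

0.0466

N = 1354 + 5449 + 746 + 2873 + 3883 = 14305.
Overall proportion = Σ (Nₕ/N)·p̂ₕ.
Σ Nₕp̂ₕ = 108.32 + 343.287 + 14.174 + 146.523 + 54.362 = 666.666.
666.666 / 14305 = 0.046604... → 0.0466.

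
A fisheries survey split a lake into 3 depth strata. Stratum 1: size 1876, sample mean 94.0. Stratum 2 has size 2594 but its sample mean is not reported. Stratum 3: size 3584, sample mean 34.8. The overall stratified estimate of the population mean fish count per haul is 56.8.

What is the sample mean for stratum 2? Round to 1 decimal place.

Σ Nₕx̄ₕ = N·μ, so 2594·x̄_2 = 8054·56.8 − (1876·94.0 + 3584·34.8).
= 457467.2 − 301067.2 = 156400.
x̄_2 = 156400 / 2594 = 60.293... → 60.3.

60.3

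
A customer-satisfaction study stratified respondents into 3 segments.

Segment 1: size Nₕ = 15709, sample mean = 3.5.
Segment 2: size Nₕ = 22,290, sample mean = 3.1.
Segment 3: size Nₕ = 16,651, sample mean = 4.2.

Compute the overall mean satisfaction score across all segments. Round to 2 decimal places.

3.55

N = 15709 + 22290 + 16651 = 54650.
Overall mean = Σ (Nₕ/N)·x̄ₕ — weight by population share, not a simple average.
Σ Nₕx̄ₕ = 15709·3.5 + 22290·3.1 + 16651·4.2 = 54981.5 + 69099 + 69934.2 = 194014.7.
Divide by N: 194014.7 / 54650 = 3.5501... → 3.55.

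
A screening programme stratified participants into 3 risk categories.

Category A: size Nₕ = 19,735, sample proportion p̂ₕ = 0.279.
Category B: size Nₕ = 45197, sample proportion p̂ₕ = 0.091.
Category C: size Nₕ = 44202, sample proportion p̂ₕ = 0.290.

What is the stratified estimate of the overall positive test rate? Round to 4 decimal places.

0.2056

Wₕ = Nₕ/N with N = 109134: 0.1808, 0.4141, 0.4050.
p̂_st = 0.1808·0.279 + 0.4141·0.091 + 0.4050·0.290 ≈ 0.205597... → 0.2056.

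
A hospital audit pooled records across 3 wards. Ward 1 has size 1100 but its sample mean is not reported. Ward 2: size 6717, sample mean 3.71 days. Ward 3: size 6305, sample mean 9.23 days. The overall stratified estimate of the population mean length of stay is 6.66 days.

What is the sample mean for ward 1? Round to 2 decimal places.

9.94

Σ Nₕx̄ₕ = N·μ, so 1100·x̄_1 = 14122·6.66 − (6717·3.71 + 6305·9.23).
= 94052.52 − 83115.22 = 10937.3.
x̄_1 = 10937.3 / 1100 = 9.943 → 9.94.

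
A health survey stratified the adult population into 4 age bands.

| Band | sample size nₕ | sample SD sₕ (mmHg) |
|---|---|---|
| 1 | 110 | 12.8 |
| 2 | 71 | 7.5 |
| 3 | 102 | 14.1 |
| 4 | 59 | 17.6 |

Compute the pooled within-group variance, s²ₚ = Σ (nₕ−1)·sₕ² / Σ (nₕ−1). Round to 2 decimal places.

177.05

Degrees of freedom: 109 + 70 + 101 + 58 = 338.
Σ(nₕ−1)sₕ² = 109·163.84 + 70·56.25 + 101·198.81 + 58·309.76 = 59841.95.
s²ₚ = 59841.95 / 338 = 177.0472... → 177.05.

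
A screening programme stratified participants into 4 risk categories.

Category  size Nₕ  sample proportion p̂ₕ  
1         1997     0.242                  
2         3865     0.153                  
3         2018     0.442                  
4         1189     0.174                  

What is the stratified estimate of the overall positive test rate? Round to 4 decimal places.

N = 1997 + 3865 + 2018 + 1189 = 9069.
Overall proportion = Σ (Nₕ/N)·p̂ₕ.
Σ Nₕp̂ₕ = 483.274 + 591.345 + 891.956 + 206.886 = 2173.461.
2173.461 / 9069 = 0.239658... → 0.2397.

0.2397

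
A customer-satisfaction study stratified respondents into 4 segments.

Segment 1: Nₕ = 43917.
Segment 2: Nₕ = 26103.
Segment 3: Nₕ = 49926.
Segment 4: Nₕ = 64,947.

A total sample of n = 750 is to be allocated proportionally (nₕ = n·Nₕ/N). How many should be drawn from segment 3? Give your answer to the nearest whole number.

N = 43917 + 26103 + 49926 + 64947 = 184893.
n_3 = 750·49926/184893 = 202.520... → 203.

203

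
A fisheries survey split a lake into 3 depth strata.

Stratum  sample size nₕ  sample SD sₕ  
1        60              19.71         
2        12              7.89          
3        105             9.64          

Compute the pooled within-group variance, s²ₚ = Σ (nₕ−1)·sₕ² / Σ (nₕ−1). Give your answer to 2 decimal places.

1: (60−1)·19.71² = 59·388.4841 = 22920.5619
2: (12−1)·7.89² = 11·62.2521 = 684.7731
3: (105−1)·9.64² = 104·92.9296 = 9664.6784
Numerator = 33270.0134; denominator = Σ(nₕ−1) = 174.
s²ₚ = 33270.0134/174 = 191.2070... → 191.21.

191.21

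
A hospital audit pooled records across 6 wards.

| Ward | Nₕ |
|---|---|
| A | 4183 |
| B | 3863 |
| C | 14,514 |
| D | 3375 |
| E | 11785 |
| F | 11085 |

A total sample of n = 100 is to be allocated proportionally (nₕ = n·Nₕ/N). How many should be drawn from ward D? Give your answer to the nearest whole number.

7

Share of ward D = 3375/48805 = 0.06915.
Allocate 100 × 0.06915 = 6.915... → 7.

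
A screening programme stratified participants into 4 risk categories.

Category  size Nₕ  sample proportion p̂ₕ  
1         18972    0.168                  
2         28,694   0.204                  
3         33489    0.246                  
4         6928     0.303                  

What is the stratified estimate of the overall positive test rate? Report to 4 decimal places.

Wₕ = Nₕ/N with N = 88083: 0.2154, 0.3258, 0.3802, 0.0787.
p̂_st = 0.2154·0.168 + 0.3258·0.204 + 0.3802·0.246 + 0.0787·0.303 ≈ 0.220001... → 0.2200.

0.2200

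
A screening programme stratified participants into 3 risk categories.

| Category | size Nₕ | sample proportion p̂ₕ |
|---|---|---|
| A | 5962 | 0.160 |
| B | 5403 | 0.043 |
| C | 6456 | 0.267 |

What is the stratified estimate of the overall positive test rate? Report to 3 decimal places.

N = 5962 + 5403 + 6456 = 17821.
Overall proportion = Σ (Nₕ/N)·p̂ₕ.
Σ Nₕp̂ₕ = 953.92 + 232.329 + 1723.752 = 2910.001.
2910.001 / 17821 = 0.16329... → 0.163.

0.163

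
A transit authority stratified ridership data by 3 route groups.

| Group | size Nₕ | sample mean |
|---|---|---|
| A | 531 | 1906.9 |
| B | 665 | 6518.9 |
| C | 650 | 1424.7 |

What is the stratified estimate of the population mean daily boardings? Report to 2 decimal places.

3398.53

x̄_st = (Σ Nₕx̄ₕ) / (Σ Nₕ) = (531·1906.9 + 665·6518.9 + 650·1424.7) / 1846
= 6273687.4 / 1846 = 3398.5306... → 3398.53.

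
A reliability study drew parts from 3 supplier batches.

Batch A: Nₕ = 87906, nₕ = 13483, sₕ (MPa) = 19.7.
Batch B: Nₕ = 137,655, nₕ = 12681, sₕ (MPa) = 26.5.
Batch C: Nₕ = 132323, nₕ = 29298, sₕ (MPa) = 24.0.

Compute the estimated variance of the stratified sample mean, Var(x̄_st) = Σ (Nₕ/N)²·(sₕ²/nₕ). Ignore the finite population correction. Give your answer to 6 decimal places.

0.012617

N = 357884. Term for each stratum: Wₕ²sₕ²/nₕ.
Var(x̄_st) = 0.001736594 + 0.008192900 + 0.002687637 = 0.012617132 → 0.012617.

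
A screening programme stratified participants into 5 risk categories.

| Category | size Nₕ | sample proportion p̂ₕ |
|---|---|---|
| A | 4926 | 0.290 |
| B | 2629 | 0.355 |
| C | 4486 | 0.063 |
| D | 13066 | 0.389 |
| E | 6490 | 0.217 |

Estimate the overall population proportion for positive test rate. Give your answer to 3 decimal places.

Wₕ = Nₕ/N with N = 31597: 0.1559, 0.0832, 0.1420, 0.4135, 0.2054.
p̂_st = 0.1559·0.290 + 0.0832·0.355 + 0.1420·0.063 + 0.4135·0.389 + 0.2054·0.217 ≈ 0.28912... → 0.289.

0.289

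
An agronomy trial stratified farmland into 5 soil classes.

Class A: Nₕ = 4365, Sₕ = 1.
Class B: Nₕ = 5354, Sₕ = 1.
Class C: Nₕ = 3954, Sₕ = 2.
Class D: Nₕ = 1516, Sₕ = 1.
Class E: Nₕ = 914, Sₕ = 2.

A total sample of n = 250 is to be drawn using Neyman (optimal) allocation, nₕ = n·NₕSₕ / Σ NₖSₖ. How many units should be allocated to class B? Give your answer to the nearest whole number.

64

A: NₕSₕ = 4365·1 = 4365
B: NₕSₕ = 5354·1 = 5354
C: NₕSₕ = 3954·2 = 7908
D: NₕSₕ = 1516·1 = 1516
E: NₕSₕ = 914·2 = 1828
Σ NₕSₕ = 20971.
n_B = 250·5354/20971 = 63.826... → 64.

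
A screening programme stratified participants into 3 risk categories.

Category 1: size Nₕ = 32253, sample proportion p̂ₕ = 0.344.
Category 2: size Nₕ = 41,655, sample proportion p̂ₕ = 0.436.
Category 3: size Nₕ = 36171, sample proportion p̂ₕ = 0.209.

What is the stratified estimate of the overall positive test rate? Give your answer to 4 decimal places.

N = 32253 + 41655 + 36171 = 110079.
Overall proportion = Σ (Nₕ/N)·p̂ₕ.
Σ Nₕp̂ₕ = 11095.032 + 18161.58 + 7559.739 = 36816.351.
36816.351 / 110079 = 0.334454... → 0.3345.

0.3345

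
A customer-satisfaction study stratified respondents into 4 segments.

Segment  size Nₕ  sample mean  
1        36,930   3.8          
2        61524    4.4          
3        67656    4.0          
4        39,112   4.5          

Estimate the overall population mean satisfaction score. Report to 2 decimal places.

N = 36930 + 61524 + 67656 + 39112 = 205222.
The stratified mean weights each stratum mean by its population share Nₕ/N.
Σ Nₕx̄ₕ = 36930·3.8 + 61524·4.4 + 67656·4.0 + 39112·4.5 = 140334 + 270705.6 + 270624 + 176004 = 857667.6.
Divide by N: 857667.6 / 205222 = 4.1792... → 4.18.

4.18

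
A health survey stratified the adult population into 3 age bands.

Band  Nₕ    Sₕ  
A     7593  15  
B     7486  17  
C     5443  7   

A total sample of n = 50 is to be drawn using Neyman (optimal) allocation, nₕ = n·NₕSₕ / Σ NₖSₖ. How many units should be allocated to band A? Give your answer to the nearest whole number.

A: NₕSₕ = 7593·15 = 113895
B: NₕSₕ = 7486·17 = 127262
C: NₕSₕ = 5443·7 = 38101
Σ NₕSₕ = 279258.
n_A = 50·113895/279258 = 20.392... → 20.

20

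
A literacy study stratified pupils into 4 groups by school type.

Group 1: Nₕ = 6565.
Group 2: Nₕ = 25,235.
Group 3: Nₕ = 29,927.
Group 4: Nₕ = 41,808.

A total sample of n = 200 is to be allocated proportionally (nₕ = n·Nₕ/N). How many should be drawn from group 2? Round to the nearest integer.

N = 6565 + 25235 + 29927 + 41808 = 103535.
n_2 = 200·25235/103535 = 48.747... → 49.

49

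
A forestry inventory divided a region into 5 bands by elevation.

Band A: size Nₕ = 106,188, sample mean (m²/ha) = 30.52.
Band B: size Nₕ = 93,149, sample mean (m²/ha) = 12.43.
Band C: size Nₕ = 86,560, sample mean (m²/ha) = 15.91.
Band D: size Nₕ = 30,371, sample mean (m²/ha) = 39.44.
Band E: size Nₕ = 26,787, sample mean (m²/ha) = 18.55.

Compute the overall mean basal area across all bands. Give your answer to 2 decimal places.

21.78

N = 106188 + 93149 + 86560 + 30371 + 26787 = 343055.
Overall mean = Σ (Nₕ/N)·x̄ₕ — weight by population share, not a simple average.
Σ Nₕx̄ₕ = 106188·30.52 + 93149·12.43 + 86560·15.91 + 30371·39.44 + 26787·18.55 = 3240857.76 + 1157842.07 + 1377169.6 + 1197832.24 + 496898.85 = 7470600.52.
Divide by N: 7470600.52 / 343055 = 21.7767... → 21.78.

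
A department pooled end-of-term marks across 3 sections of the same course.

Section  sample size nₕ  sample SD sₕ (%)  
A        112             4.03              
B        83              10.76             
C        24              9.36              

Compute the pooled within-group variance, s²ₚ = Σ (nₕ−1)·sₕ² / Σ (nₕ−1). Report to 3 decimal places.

A: (112−1)·4.03² = 111·16.2409 = 1802.7399
B: (83−1)·10.76² = 82·115.7776 = 9493.7632
C: (24−1)·9.36² = 23·87.6096 = 2015.0208
Numerator = 13311.5239; denominator = Σ(nₕ−1) = 216.
s²ₚ = 13311.5239/216 = 61.62743... → 61.627.

61.627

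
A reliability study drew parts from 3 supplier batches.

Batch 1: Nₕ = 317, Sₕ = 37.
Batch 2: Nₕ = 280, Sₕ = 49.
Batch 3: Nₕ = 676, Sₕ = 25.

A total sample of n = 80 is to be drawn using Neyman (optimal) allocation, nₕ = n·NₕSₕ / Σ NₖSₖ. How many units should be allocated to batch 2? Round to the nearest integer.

1: NₕSₕ = 317·37 = 11729
2: NₕSₕ = 280·49 = 13720
3: NₕSₕ = 676·25 = 16900
Σ NₕSₕ = 42349.
n_2 = 80·13720/42349 = 25.918... → 26.

26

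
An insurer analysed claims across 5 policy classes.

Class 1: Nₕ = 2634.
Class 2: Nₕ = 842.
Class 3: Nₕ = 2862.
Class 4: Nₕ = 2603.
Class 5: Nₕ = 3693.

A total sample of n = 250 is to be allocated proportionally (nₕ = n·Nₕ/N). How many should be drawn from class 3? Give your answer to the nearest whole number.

57

Share of class 3 = 2862/12634 = 0.22653.
Allocate 250 × 0.22653 = 56.633... → 57.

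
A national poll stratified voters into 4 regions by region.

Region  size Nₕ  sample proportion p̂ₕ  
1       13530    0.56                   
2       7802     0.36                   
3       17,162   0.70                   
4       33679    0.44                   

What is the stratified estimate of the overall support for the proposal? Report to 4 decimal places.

N = 13530 + 7802 + 17162 + 33679 = 72173.
Overall proportion = Σ (Nₕ/N)·p̂ₕ.
Σ Nₕp̂ₕ = 7576.8 + 2808.72 + 12013.4 + 14818.76 = 37217.68.
37217.68 / 72173 = 0.515673... → 0.5157.

0.5157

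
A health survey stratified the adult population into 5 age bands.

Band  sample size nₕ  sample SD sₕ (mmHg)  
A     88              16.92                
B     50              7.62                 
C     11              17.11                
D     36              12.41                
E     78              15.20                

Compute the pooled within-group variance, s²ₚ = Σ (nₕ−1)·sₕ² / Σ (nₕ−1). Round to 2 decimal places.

Degrees of freedom: 87 + 49 + 10 + 35 + 77 = 258.
Σ(nₕ−1)sₕ² = 87·286.2864 + 49·58.0644 + 10·292.7521 + 35·154.0081 + 77·231.04 = 53859.9569.
s²ₚ = 53859.9569 / 258 = 208.7595... → 208.76.

208.76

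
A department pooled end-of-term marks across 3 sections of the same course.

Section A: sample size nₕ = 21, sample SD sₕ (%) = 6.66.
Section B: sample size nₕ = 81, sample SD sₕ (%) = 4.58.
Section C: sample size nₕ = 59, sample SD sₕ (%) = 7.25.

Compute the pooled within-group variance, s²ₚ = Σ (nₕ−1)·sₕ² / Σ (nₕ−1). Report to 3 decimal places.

Degrees of freedom: 20 + 80 + 58 = 158.
Σ(nₕ−1)sₕ² = 20·44.3556 + 80·20.9764 + 58·52.5625 = 5613.849.
s²ₚ = 5613.849 / 158 = 35.53069... → 35.531.

35.531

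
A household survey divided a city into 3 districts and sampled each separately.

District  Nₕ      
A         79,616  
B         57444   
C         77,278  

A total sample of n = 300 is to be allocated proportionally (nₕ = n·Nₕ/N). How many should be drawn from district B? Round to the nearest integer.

80

N = 79616 + 57444 + 77278 = 214338.
n_B = 300·57444/214338 = 80.402... → 80.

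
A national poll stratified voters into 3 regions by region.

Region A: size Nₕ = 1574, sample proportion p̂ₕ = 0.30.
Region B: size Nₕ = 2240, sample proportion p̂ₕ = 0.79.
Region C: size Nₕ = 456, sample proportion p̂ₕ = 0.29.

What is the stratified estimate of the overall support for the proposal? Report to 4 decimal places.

Wₕ = Nₕ/N with N = 4270: 0.3686, 0.5246, 0.1068.
p̂_st = 0.3686·0.30 + 0.5246·0.79 + 0.1068·0.29 ≈ 0.555981... → 0.5560.

0.5560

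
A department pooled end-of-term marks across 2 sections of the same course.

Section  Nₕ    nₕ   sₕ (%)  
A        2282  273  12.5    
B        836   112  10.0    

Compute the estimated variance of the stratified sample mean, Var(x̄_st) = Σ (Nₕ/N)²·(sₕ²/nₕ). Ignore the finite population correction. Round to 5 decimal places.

0.37076

N = 3118; Wₕ = Nₕ/N.
section A: (2282/3118)²·12.5²/273 = 0.30657479
section B: (836/3118)²·10.0²/112 = 0.06418630
Sum = 0.37076108 → 0.37076.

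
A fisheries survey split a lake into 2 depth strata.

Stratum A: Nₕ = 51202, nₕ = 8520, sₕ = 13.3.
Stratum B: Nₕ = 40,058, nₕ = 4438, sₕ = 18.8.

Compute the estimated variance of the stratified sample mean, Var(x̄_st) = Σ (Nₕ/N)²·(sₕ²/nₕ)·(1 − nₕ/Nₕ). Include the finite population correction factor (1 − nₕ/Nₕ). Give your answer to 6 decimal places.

0.019092

N = 91260; Wₕ = Nₕ/N.
stratum A: (51202/91260)²·13.3²/8520·(1 − 8520/51202) = 0.005447967
stratum B: (40058/91260)²·18.8²/4438·(1 − 4438/40058) = 0.013644281
Sum = 0.019092248 → 0.019092.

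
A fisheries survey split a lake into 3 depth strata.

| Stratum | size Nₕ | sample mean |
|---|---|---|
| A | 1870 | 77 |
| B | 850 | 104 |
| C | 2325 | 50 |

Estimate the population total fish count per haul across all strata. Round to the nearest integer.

Estimate total by summing Nₕ·x̄ₕ over strata.
1870·77 + 850·104 + 2325·50 = 143990 + 88400 + 116250 = 348640.

348640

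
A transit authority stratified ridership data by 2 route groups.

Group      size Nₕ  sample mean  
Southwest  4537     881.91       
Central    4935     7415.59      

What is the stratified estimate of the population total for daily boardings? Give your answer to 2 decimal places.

40597162.32

Southwest: 4537·881.91 = 4001225.67
Central: 4935·7415.59 = 36595936.65
τ̂ = Σ Nₕx̄ₕ = 40597162.32.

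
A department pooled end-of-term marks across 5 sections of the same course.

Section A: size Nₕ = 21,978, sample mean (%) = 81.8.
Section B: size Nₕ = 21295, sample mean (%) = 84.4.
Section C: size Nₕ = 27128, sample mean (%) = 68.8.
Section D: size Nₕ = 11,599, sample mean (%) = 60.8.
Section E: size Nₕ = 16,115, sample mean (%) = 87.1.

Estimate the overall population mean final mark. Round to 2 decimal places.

77.16

N = 98115; weights Wₕ = Nₕ/N = (0.2240, 0.2170, 0.2765, 0.1182, 0.1642).
x̄_st = Σ Wₕ·x̄ₕ = 0.2240·81.8 + 0.2170·84.4 + 0.2765·68.8 + 0.1182·60.8 + 0.1642·87.1 ≈ 77.1578...
→ 77.16.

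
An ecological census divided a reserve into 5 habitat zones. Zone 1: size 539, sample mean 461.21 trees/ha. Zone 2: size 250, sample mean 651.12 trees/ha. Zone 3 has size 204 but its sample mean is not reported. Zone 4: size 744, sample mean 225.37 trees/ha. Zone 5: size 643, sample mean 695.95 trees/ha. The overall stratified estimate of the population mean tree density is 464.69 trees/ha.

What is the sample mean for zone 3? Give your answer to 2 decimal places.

389.31

Σ Nₕx̄ₕ = N·μ, so 204·x̄_3 = 2380·464.69 − (539·461.21 + 250·651.12 + 744·225.37 + 643·695.95).
= 1105962.2 − 1026543.32 = 79418.88.
x̄_3 = 79418.88 / 204 = 389.3082... → 389.31.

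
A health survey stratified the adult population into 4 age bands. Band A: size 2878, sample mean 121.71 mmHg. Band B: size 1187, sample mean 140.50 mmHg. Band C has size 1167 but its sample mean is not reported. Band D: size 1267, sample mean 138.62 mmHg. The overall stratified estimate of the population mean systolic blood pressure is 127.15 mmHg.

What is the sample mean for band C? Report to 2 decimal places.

N = 2878 + 1187 + 1167 + 1267 = 6499.
Overall total = μ·N = 127.15·6499 = 826347.85.
Subtract the known strata: 2878·121.71 + 1187·140.50 + 1267·138.62 = 692686.42.
Remaining total for band C: 826347.85 − 692686.42 = 133661.43.
Divide by its size: 133661.43 / 1167 = 114.5342... → 114.53.

114.53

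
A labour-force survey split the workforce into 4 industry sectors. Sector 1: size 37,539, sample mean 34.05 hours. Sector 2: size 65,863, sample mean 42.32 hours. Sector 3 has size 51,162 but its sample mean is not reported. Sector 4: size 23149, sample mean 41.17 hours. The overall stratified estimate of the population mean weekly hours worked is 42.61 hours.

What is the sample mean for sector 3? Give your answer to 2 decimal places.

49.92

Σ Nₕx̄ₕ = N·μ, so 51162·x̄_3 = 177713·42.61 − (37539·34.05 + 65863·42.32 + 23149·41.17).
= 7572350.93 − 5018569.44 = 2553781.49.
x̄_3 = 2553781.49 / 51162 = 49.9156... → 49.92.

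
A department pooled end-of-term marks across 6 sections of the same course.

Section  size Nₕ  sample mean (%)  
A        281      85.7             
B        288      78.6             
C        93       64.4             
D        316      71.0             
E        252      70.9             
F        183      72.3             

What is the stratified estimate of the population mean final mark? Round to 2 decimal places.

75.19

N = 1413; weights Wₕ = Nₕ/N = (0.1989, 0.2038, 0.0658, 0.2236, 0.1783, 0.1295).
x̄_st = Σ Wₕ·x̄ₕ = 0.1989·85.7 + 0.2038·78.6 + 0.0658·64.4 + 0.2236·71.0 + 0.1783·70.9 + 0.1295·72.3 ≈ 75.1885...
→ 75.19.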